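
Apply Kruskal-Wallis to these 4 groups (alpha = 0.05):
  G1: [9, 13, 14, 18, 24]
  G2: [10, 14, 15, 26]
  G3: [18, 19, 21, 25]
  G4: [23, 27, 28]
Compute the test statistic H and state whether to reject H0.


Step 1: Combine all N = 16 observations and assign midranks.
sorted (value, group, rank): (9,G1,1), (10,G2,2), (13,G1,3), (14,G1,4.5), (14,G2,4.5), (15,G2,6), (18,G1,7.5), (18,G3,7.5), (19,G3,9), (21,G3,10), (23,G4,11), (24,G1,12), (25,G3,13), (26,G2,14), (27,G4,15), (28,G4,16)
Step 2: Sum ranks within each group.
R_1 = 28 (n_1 = 5)
R_2 = 26.5 (n_2 = 4)
R_3 = 39.5 (n_3 = 4)
R_4 = 42 (n_4 = 3)
Step 3: H = 12/(N(N+1)) * sum(R_i^2/n_i) - 3(N+1)
     = 12/(16*17) * (28^2/5 + 26.5^2/4 + 39.5^2/4 + 42^2/3) - 3*17
     = 0.044118 * 1310.42 - 51
     = 6.812868.
Step 4: Ties present; correction factor C = 1 - 12/(16^3 - 16) = 0.997059. Corrected H = 6.812868 / 0.997059 = 6.832965.
Step 5: Under H0, H ~ chi^2(3); p-value = 0.077417.
Step 6: alpha = 0.05. fail to reject H0.

H = 6.8330, df = 3, p = 0.077417, fail to reject H0.


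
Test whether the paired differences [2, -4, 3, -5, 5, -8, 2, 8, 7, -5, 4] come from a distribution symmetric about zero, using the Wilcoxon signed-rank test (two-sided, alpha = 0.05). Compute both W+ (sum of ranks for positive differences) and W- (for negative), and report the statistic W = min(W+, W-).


Step 1: Drop any zero differences (none here) and take |d_i|.
|d| = [2, 4, 3, 5, 5, 8, 2, 8, 7, 5, 4]
Step 2: Midrank |d_i| (ties get averaged ranks).
ranks: |2|->1.5, |4|->4.5, |3|->3, |5|->7, |5|->7, |8|->10.5, |2|->1.5, |8|->10.5, |7|->9, |5|->7, |4|->4.5
Step 3: Attach original signs; sum ranks with positive sign and with negative sign.
W+ = 1.5 + 3 + 7 + 1.5 + 10.5 + 9 + 4.5 = 37
W- = 4.5 + 7 + 10.5 + 7 = 29
(Check: W+ + W- = 66 should equal n(n+1)/2 = 66.)
Step 4: Test statistic W = min(W+, W-) = 29.
Step 5: Ties in |d|, so use the tie-corrected normal approximation.
        E[W] = n(n+1)/4 = 11*12/4 = 33.
        Tie groups: |d|=2 (t=2), |d|=4 (t=2), |d|=5 (t=3), |d|=8 (t=2); sum(t^3 - t) = 42.
        Var[W] = n(n+1)(2n+1)/24 - sum(t^3-t)/48 = 3036/24 - 42/48 = 125.625.
        z = (W - E[W]) / sqrt(Var[W]) = (29 - 33) / 11.2083 = -0.3569.
        Two-sided p = 2*Phi(z) = 0.721182.
Step 6: alpha = 0.05. fail to reject H0.

W+ = 37, W- = 29, W = min = 29, p = 0.721182, fail to reject H0.


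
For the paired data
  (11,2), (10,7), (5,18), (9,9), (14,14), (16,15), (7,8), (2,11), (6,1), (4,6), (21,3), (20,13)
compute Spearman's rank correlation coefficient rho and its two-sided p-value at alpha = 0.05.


Step 1: Rank x and y separately (midranks; no ties here).
rank(x): 11->8, 10->7, 5->3, 9->6, 14->9, 16->10, 7->5, 2->1, 6->4, 4->2, 21->12, 20->11
rank(y): 2->2, 7->5, 18->12, 9->7, 14->10, 15->11, 8->6, 11->8, 1->1, 6->4, 3->3, 13->9
Step 2: d_i = R_x(i) - R_y(i); compute d_i^2.
  (8-2)^2=36, (7-5)^2=4, (3-12)^2=81, (6-7)^2=1, (9-10)^2=1, (10-11)^2=1, (5-6)^2=1, (1-8)^2=49, (4-1)^2=9, (2-4)^2=4, (12-3)^2=81, (11-9)^2=4
sum(d^2) = 272.
Step 3: rho = 1 - 6*272 / (12*(12^2 - 1)) = 1 - 1632/1716 = 0.048951.
Step 4: Under H0, t = rho * sqrt((n-2)/(1-rho^2)) = 0.1550 ~ t(10).
Step 5: Two-sided p-value from the t-distribution with 10 df = 0.879919.
Step 6: alpha = 0.05. fail to reject H0.

rho = 0.0490, p = 0.879919, fail to reject H0 at alpha = 0.05.


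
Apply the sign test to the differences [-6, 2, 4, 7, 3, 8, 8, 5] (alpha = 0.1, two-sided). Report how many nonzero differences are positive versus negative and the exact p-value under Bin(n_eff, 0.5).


Step 1: Discard zero differences. Original n = 8; n_eff = number of nonzero differences = 8.
Nonzero differences (with sign): -6, +2, +4, +7, +3, +8, +8, +5
Step 2: Count signs: positive = 7, negative = 1.
Step 3: Under H0: P(positive) = 0.5, so the number of positives S ~ Bin(8, 0.5).
Step 4: Two-sided exact p-value = sum of Bin(8,0.5) probabilities at or below the observed probability = 0.070312.
Step 5: alpha = 0.1. reject H0.

n_eff = 8, pos = 7, neg = 1, p = 0.070312, reject H0.


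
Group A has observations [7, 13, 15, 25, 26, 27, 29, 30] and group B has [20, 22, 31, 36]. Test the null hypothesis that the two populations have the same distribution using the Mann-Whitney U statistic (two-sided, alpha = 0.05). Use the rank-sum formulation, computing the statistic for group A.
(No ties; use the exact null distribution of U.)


Step 1: Combine and sort all 12 observations; assign midranks.
sorted (value, group): (7,X), (13,X), (15,X), (20,Y), (22,Y), (25,X), (26,X), (27,X), (29,X), (30,X), (31,Y), (36,Y)
ranks: 7->1, 13->2, 15->3, 20->4, 22->5, 25->6, 26->7, 27->8, 29->9, 30->10, 31->11, 36->12
Step 2: Rank sum for X: R1 = 1 + 2 + 3 + 6 + 7 + 8 + 9 + 10 = 46.
Step 3: U_X = R1 - n1(n1+1)/2 = 46 - 8*9/2 = 46 - 36 = 10.
       U_Y = n1*n2 - U_X = 32 - 10 = 22.
Step 4: No ties, so the exact null distribution of U (based on enumerating the C(12,8) = 495 equally likely rank assignments) gives the two-sided p-value.
Step 5: p-value = 0.367677; compare to alpha = 0.05. fail to reject H0.

U_X = 10, p = 0.367677, fail to reject H0 at alpha = 0.05.


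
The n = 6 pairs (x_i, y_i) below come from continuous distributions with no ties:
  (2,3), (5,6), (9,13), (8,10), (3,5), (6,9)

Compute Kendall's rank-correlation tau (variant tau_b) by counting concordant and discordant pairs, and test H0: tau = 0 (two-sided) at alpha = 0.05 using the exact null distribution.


Step 1: Enumerate the 15 unordered pairs (i,j) with i<j and classify each by sign(x_j-x_i) * sign(y_j-y_i).
  (1,2):dx=+3,dy=+3->C; (1,3):dx=+7,dy=+10->C; (1,4):dx=+6,dy=+7->C; (1,5):dx=+1,dy=+2->C
  (1,6):dx=+4,dy=+6->C; (2,3):dx=+4,dy=+7->C; (2,4):dx=+3,dy=+4->C; (2,5):dx=-2,dy=-1->C
  (2,6):dx=+1,dy=+3->C; (3,4):dx=-1,dy=-3->C; (3,5):dx=-6,dy=-8->C; (3,6):dx=-3,dy=-4->C
  (4,5):dx=-5,dy=-5->C; (4,6):dx=-2,dy=-1->C; (5,6):dx=+3,dy=+4->C
Step 2: C = 15, D = 0, total pairs = 15.
Step 3: tau = (C - D)/(n(n-1)/2) = (15 - 0)/15 = 1.000000.
Step 4: Exact two-sided p-value (enumerate n! = 720 permutations of y under H0): p = 0.002778.
Step 5: alpha = 0.05. reject H0.

tau_b = 1.0000 (C=15, D=0), p = 0.002778, reject H0.


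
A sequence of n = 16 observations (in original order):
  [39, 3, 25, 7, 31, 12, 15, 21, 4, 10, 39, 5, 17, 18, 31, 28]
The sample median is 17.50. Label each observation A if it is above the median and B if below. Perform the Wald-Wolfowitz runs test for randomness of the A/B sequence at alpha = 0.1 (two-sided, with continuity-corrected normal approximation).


Step 1: Compute median = 17.50; label A = above, B = below.
Labels in order: ABABABBABBABBAAA  (n_A = 8, n_B = 8)
Step 2: Count runs R = 11.
Step 3: Under H0 (random ordering), E[R] = 2*n_A*n_B/(n_A+n_B) + 1 = 2*8*8/16 + 1 = 9.0000.
        Var[R] = 2*n_A*n_B*(2*n_A*n_B - n_A - n_B) / ((n_A+n_B)^2 * (n_A+n_B-1)) = 14336/3840 = 3.7333.
        SD[R] = 1.9322.
Step 4: Continuity-corrected z = (R - 0.5 - E[R]) / SD[R] = (11 - 0.5 - 9.0000) / 1.9322 = 0.7763.
Step 5: Two-sided p-value via normal approximation = 2*(1 - Phi(|z|)) = 0.437558.
Step 6: alpha = 0.1. fail to reject H0.

R = 11, z = 0.7763, p = 0.437558, fail to reject H0.


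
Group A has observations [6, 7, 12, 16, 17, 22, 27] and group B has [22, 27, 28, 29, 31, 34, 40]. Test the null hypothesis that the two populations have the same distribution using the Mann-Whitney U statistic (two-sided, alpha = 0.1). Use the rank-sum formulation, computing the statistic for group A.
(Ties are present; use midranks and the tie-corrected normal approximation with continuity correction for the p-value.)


Step 1: Combine and sort all 14 observations; assign midranks.
sorted (value, group): (6,X), (7,X), (12,X), (16,X), (17,X), (22,X), (22,Y), (27,X), (27,Y), (28,Y), (29,Y), (31,Y), (34,Y), (40,Y)
ranks: 6->1, 7->2, 12->3, 16->4, 17->5, 22->6.5, 22->6.5, 27->8.5, 27->8.5, 28->10, 29->11, 31->12, 34->13, 40->14
Step 2: Rank sum for X: R1 = 1 + 2 + 3 + 4 + 5 + 6.5 + 8.5 = 30.
Step 3: U_X = R1 - n1(n1+1)/2 = 30 - 7*8/2 = 30 - 28 = 2.
       U_Y = n1*n2 - U_X = 49 - 2 = 47.
Step 4: Ties are present, so use the tie-corrected normal approximation (with continuity correction) for the p-value.
Step 5: p-value = 0.004844; compare to alpha = 0.1. reject H0.

U_X = 2, p = 0.004844, reject H0 at alpha = 0.1.


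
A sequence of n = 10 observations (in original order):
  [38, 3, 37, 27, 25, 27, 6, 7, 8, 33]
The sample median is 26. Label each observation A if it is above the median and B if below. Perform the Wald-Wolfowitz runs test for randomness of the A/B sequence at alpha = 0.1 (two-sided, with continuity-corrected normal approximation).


Step 1: Compute median = 26; label A = above, B = below.
Labels in order: ABAABABBBA  (n_A = 5, n_B = 5)
Step 2: Count runs R = 7.
Step 3: Under H0 (random ordering), E[R] = 2*n_A*n_B/(n_A+n_B) + 1 = 2*5*5/10 + 1 = 6.0000.
        Var[R] = 2*n_A*n_B*(2*n_A*n_B - n_A - n_B) / ((n_A+n_B)^2 * (n_A+n_B-1)) = 2000/900 = 2.2222.
        SD[R] = 1.4907.
Step 4: Continuity-corrected z = (R - 0.5 - E[R]) / SD[R] = (7 - 0.5 - 6.0000) / 1.4907 = 0.3354.
Step 5: Two-sided p-value via normal approximation = 2*(1 - Phi(|z|)) = 0.737316.
Step 6: alpha = 0.1. fail to reject H0.

R = 7, z = 0.3354, p = 0.737316, fail to reject H0.


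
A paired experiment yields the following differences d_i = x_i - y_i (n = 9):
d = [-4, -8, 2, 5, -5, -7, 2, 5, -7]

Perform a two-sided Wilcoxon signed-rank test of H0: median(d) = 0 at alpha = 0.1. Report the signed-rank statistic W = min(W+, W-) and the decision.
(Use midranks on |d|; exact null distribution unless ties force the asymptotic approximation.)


Step 1: Drop any zero differences (none here) and take |d_i|.
|d| = [4, 8, 2, 5, 5, 7, 2, 5, 7]
Step 2: Midrank |d_i| (ties get averaged ranks).
ranks: |4|->3, |8|->9, |2|->1.5, |5|->5, |5|->5, |7|->7.5, |2|->1.5, |5|->5, |7|->7.5
Step 3: Attach original signs; sum ranks with positive sign and with negative sign.
W+ = 1.5 + 5 + 1.5 + 5 = 13
W- = 3 + 9 + 5 + 7.5 + 7.5 = 32
(Check: W+ + W- = 45 should equal n(n+1)/2 = 45.)
Step 4: Test statistic W = min(W+, W-) = 13.
Step 5: Ties in |d|, so use the tie-corrected normal approximation.
        E[W] = n(n+1)/4 = 9*10/4 = 22.5.
        Tie groups: |d|=2 (t=2), |d|=5 (t=3), |d|=7 (t=2); sum(t^3 - t) = 36.
        Var[W] = n(n+1)(2n+1)/24 - sum(t^3-t)/48 = 1710/24 - 36/48 = 70.5.
        z = (W - E[W]) / sqrt(Var[W]) = (13 - 22.5) / 8.3964 = -1.1314.
        Two-sided p = 2*Phi(z) = 0.257873.
Step 6: alpha = 0.1. fail to reject H0.

W+ = 13, W- = 32, W = min = 13, p = 0.257873, fail to reject H0.


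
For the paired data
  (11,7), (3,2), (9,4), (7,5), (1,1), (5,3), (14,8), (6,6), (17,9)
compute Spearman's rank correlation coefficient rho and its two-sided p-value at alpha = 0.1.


Step 1: Rank x and y separately (midranks; no ties here).
rank(x): 11->7, 3->2, 9->6, 7->5, 1->1, 5->3, 14->8, 6->4, 17->9
rank(y): 7->7, 2->2, 4->4, 5->5, 1->1, 3->3, 8->8, 6->6, 9->9
Step 2: d_i = R_x(i) - R_y(i); compute d_i^2.
  (7-7)^2=0, (2-2)^2=0, (6-4)^2=4, (5-5)^2=0, (1-1)^2=0, (3-3)^2=0, (8-8)^2=0, (4-6)^2=4, (9-9)^2=0
sum(d^2) = 8.
Step 3: rho = 1 - 6*8 / (9*(9^2 - 1)) = 1 - 48/720 = 0.933333.
Step 4: Under H0, t = rho * sqrt((n-2)/(1-rho^2)) = 6.8783 ~ t(7).
Step 5: Two-sided p-value from the t-distribution with 7 df = 0.000236.
Step 6: alpha = 0.1. reject H0.

rho = 0.9333, p = 0.000236, reject H0 at alpha = 0.1.


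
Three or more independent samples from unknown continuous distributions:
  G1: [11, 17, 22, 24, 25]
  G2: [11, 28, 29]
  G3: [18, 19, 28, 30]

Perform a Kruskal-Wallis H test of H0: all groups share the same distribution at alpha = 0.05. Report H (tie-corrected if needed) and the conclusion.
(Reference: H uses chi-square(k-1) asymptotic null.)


Step 1: Combine all N = 12 observations and assign midranks.
sorted (value, group, rank): (11,G1,1.5), (11,G2,1.5), (17,G1,3), (18,G3,4), (19,G3,5), (22,G1,6), (24,G1,7), (25,G1,8), (28,G2,9.5), (28,G3,9.5), (29,G2,11), (30,G3,12)
Step 2: Sum ranks within each group.
R_1 = 25.5 (n_1 = 5)
R_2 = 22 (n_2 = 3)
R_3 = 30.5 (n_3 = 4)
Step 3: H = 12/(N(N+1)) * sum(R_i^2/n_i) - 3(N+1)
     = 12/(12*13) * (25.5^2/5 + 22^2/3 + 30.5^2/4) - 3*13
     = 0.076923 * 523.946 - 39
     = 1.303526.
Step 4: Ties present; correction factor C = 1 - 12/(12^3 - 12) = 0.993007. Corrected H = 1.303526 / 0.993007 = 1.312705.
Step 5: Under H0, H ~ chi^2(2); p-value = 0.518740.
Step 6: alpha = 0.05. fail to reject H0.

H = 1.3127, df = 2, p = 0.518740, fail to reject H0.


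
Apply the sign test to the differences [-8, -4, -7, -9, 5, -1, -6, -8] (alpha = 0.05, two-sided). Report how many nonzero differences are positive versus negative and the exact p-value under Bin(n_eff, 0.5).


Step 1: Discard zero differences. Original n = 8; n_eff = number of nonzero differences = 8.
Nonzero differences (with sign): -8, -4, -7, -9, +5, -1, -6, -8
Step 2: Count signs: positive = 1, negative = 7.
Step 3: Under H0: P(positive) = 0.5, so the number of positives S ~ Bin(8, 0.5).
Step 4: Two-sided exact p-value = sum of Bin(8,0.5) probabilities at or below the observed probability = 0.070312.
Step 5: alpha = 0.05. fail to reject H0.

n_eff = 8, pos = 1, neg = 7, p = 0.070312, fail to reject H0.


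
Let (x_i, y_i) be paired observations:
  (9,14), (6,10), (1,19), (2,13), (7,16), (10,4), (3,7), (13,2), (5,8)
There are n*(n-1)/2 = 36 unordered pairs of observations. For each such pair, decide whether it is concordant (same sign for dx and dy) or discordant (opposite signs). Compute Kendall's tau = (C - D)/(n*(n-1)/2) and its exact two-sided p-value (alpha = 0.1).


Step 1: Enumerate the 36 unordered pairs (i,j) with i<j and classify each by sign(x_j-x_i) * sign(y_j-y_i).
  (1,2):dx=-3,dy=-4->C; (1,3):dx=-8,dy=+5->D; (1,4):dx=-7,dy=-1->C; (1,5):dx=-2,dy=+2->D
  (1,6):dx=+1,dy=-10->D; (1,7):dx=-6,dy=-7->C; (1,8):dx=+4,dy=-12->D; (1,9):dx=-4,dy=-6->C
  (2,3):dx=-5,dy=+9->D; (2,4):dx=-4,dy=+3->D; (2,5):dx=+1,dy=+6->C; (2,6):dx=+4,dy=-6->D
  (2,7):dx=-3,dy=-3->C; (2,8):dx=+7,dy=-8->D; (2,9):dx=-1,dy=-2->C; (3,4):dx=+1,dy=-6->D
  (3,5):dx=+6,dy=-3->D; (3,6):dx=+9,dy=-15->D; (3,7):dx=+2,dy=-12->D; (3,8):dx=+12,dy=-17->D
  (3,9):dx=+4,dy=-11->D; (4,5):dx=+5,dy=+3->C; (4,6):dx=+8,dy=-9->D; (4,7):dx=+1,dy=-6->D
  (4,8):dx=+11,dy=-11->D; (4,9):dx=+3,dy=-5->D; (5,6):dx=+3,dy=-12->D; (5,7):dx=-4,dy=-9->C
  (5,8):dx=+6,dy=-14->D; (5,9):dx=-2,dy=-8->C; (6,7):dx=-7,dy=+3->D; (6,8):dx=+3,dy=-2->D
  (6,9):dx=-5,dy=+4->D; (7,8):dx=+10,dy=-5->D; (7,9):dx=+2,dy=+1->C; (8,9):dx=-8,dy=+6->D
Step 2: C = 11, D = 25, total pairs = 36.
Step 3: tau = (C - D)/(n(n-1)/2) = (11 - 25)/36 = -0.388889.
Step 4: Exact two-sided p-value (enumerate n! = 362880 permutations of y under H0): p = 0.180181.
Step 5: alpha = 0.1. fail to reject H0.

tau_b = -0.3889 (C=11, D=25), p = 0.180181, fail to reject H0.


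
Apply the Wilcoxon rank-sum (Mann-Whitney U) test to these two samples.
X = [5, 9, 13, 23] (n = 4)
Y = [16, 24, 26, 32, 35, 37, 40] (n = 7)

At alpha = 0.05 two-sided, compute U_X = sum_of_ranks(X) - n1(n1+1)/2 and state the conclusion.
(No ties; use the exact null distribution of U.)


Step 1: Combine and sort all 11 observations; assign midranks.
sorted (value, group): (5,X), (9,X), (13,X), (16,Y), (23,X), (24,Y), (26,Y), (32,Y), (35,Y), (37,Y), (40,Y)
ranks: 5->1, 9->2, 13->3, 16->4, 23->5, 24->6, 26->7, 32->8, 35->9, 37->10, 40->11
Step 2: Rank sum for X: R1 = 1 + 2 + 3 + 5 = 11.
Step 3: U_X = R1 - n1(n1+1)/2 = 11 - 4*5/2 = 11 - 10 = 1.
       U_Y = n1*n2 - U_X = 28 - 1 = 27.
Step 4: No ties, so the exact null distribution of U (based on enumerating the C(11,4) = 330 equally likely rank assignments) gives the two-sided p-value.
Step 5: p-value = 0.012121; compare to alpha = 0.05. reject H0.

U_X = 1, p = 0.012121, reject H0 at alpha = 0.05.


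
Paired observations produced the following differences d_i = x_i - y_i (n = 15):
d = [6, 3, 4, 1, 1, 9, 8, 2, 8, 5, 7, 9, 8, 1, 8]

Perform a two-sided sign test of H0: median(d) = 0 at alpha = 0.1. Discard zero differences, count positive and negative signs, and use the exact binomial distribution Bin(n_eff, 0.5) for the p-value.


Step 1: Discard zero differences. Original n = 15; n_eff = number of nonzero differences = 15.
Nonzero differences (with sign): +6, +3, +4, +1, +1, +9, +8, +2, +8, +5, +7, +9, +8, +1, +8
Step 2: Count signs: positive = 15, negative = 0.
Step 3: Under H0: P(positive) = 0.5, so the number of positives S ~ Bin(15, 0.5).
Step 4: Two-sided exact p-value = sum of Bin(15,0.5) probabilities at or below the observed probability = 0.000061.
Step 5: alpha = 0.1. reject H0.

n_eff = 15, pos = 15, neg = 0, p = 0.000061, reject H0.


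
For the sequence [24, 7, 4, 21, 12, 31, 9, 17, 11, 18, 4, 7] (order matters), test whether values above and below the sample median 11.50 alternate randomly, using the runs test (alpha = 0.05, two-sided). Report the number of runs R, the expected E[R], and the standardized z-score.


Step 1: Compute median = 11.50; label A = above, B = below.
Labels in order: ABBAAABABABB  (n_A = 6, n_B = 6)
Step 2: Count runs R = 8.
Step 3: Under H0 (random ordering), E[R] = 2*n_A*n_B/(n_A+n_B) + 1 = 2*6*6/12 + 1 = 7.0000.
        Var[R] = 2*n_A*n_B*(2*n_A*n_B - n_A - n_B) / ((n_A+n_B)^2 * (n_A+n_B-1)) = 4320/1584 = 2.7273.
        SD[R] = 1.6514.
Step 4: Continuity-corrected z = (R - 0.5 - E[R]) / SD[R] = (8 - 0.5 - 7.0000) / 1.6514 = 0.3028.
Step 5: Two-sided p-value via normal approximation = 2*(1 - Phi(|z|)) = 0.762069.
Step 6: alpha = 0.05. fail to reject H0.

R = 8, z = 0.3028, p = 0.762069, fail to reject H0.


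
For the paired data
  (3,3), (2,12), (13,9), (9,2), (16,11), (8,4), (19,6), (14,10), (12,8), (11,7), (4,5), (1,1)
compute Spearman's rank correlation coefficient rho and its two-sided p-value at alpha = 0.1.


Step 1: Rank x and y separately (midranks; no ties here).
rank(x): 3->3, 2->2, 13->9, 9->6, 16->11, 8->5, 19->12, 14->10, 12->8, 11->7, 4->4, 1->1
rank(y): 3->3, 12->12, 9->9, 2->2, 11->11, 4->4, 6->6, 10->10, 8->8, 7->7, 5->5, 1->1
Step 2: d_i = R_x(i) - R_y(i); compute d_i^2.
  (3-3)^2=0, (2-12)^2=100, (9-9)^2=0, (6-2)^2=16, (11-11)^2=0, (5-4)^2=1, (12-6)^2=36, (10-10)^2=0, (8-8)^2=0, (7-7)^2=0, (4-5)^2=1, (1-1)^2=0
sum(d^2) = 154.
Step 3: rho = 1 - 6*154 / (12*(12^2 - 1)) = 1 - 924/1716 = 0.461538.
Step 4: Under H0, t = rho * sqrt((n-2)/(1-rho^2)) = 1.6452 ~ t(10).
Step 5: Two-sided p-value from the t-distribution with 10 df = 0.130948.
Step 6: alpha = 0.1. fail to reject H0.

rho = 0.4615, p = 0.130948, fail to reject H0 at alpha = 0.1.


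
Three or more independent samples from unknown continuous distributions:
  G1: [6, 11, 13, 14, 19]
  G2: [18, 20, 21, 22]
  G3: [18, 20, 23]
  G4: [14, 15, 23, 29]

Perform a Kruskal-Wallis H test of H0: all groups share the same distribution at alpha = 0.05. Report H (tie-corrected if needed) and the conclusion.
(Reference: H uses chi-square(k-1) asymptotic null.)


Step 1: Combine all N = 16 observations and assign midranks.
sorted (value, group, rank): (6,G1,1), (11,G1,2), (13,G1,3), (14,G1,4.5), (14,G4,4.5), (15,G4,6), (18,G2,7.5), (18,G3,7.5), (19,G1,9), (20,G2,10.5), (20,G3,10.5), (21,G2,12), (22,G2,13), (23,G3,14.5), (23,G4,14.5), (29,G4,16)
Step 2: Sum ranks within each group.
R_1 = 19.5 (n_1 = 5)
R_2 = 43 (n_2 = 4)
R_3 = 32.5 (n_3 = 3)
R_4 = 41 (n_4 = 4)
Step 3: H = 12/(N(N+1)) * sum(R_i^2/n_i) - 3(N+1)
     = 12/(16*17) * (19.5^2/5 + 43^2/4 + 32.5^2/3 + 41^2/4) - 3*17
     = 0.044118 * 1310.63 - 51
     = 6.822059.
Step 4: Ties present; correction factor C = 1 - 24/(16^3 - 16) = 0.994118. Corrected H = 6.822059 / 0.994118 = 6.862426.
Step 5: Under H0, H ~ chi^2(3); p-value = 0.076414.
Step 6: alpha = 0.05. fail to reject H0.

H = 6.8624, df = 3, p = 0.076414, fail to reject H0.


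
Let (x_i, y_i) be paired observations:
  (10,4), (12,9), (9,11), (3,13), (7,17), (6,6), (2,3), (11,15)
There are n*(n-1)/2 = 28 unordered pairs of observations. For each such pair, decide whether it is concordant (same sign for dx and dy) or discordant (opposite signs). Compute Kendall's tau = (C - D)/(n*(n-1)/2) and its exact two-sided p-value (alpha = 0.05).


Step 1: Enumerate the 28 unordered pairs (i,j) with i<j and classify each by sign(x_j-x_i) * sign(y_j-y_i).
  (1,2):dx=+2,dy=+5->C; (1,3):dx=-1,dy=+7->D; (1,4):dx=-7,dy=+9->D; (1,5):dx=-3,dy=+13->D
  (1,6):dx=-4,dy=+2->D; (1,7):dx=-8,dy=-1->C; (1,8):dx=+1,dy=+11->C; (2,3):dx=-3,dy=+2->D
  (2,4):dx=-9,dy=+4->D; (2,5):dx=-5,dy=+8->D; (2,6):dx=-6,dy=-3->C; (2,7):dx=-10,dy=-6->C
  (2,8):dx=-1,dy=+6->D; (3,4):dx=-6,dy=+2->D; (3,5):dx=-2,dy=+6->D; (3,6):dx=-3,dy=-5->C
  (3,7):dx=-7,dy=-8->C; (3,8):dx=+2,dy=+4->C; (4,5):dx=+4,dy=+4->C; (4,6):dx=+3,dy=-7->D
  (4,7):dx=-1,dy=-10->C; (4,8):dx=+8,dy=+2->C; (5,6):dx=-1,dy=-11->C; (5,7):dx=-5,dy=-14->C
  (5,8):dx=+4,dy=-2->D; (6,7):dx=-4,dy=-3->C; (6,8):dx=+5,dy=+9->C; (7,8):dx=+9,dy=+12->C
Step 2: C = 16, D = 12, total pairs = 28.
Step 3: tau = (C - D)/(n(n-1)/2) = (16 - 12)/28 = 0.142857.
Step 4: Exact two-sided p-value (enumerate n! = 40320 permutations of y under H0): p = 0.719544.
Step 5: alpha = 0.05. fail to reject H0.

tau_b = 0.1429 (C=16, D=12), p = 0.719544, fail to reject H0.


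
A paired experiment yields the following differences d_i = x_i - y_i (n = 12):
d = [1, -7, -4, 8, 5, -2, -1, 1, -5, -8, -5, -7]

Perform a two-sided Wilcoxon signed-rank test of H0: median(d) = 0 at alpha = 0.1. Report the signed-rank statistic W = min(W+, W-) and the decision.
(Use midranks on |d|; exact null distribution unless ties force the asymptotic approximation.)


Step 1: Drop any zero differences (none here) and take |d_i|.
|d| = [1, 7, 4, 8, 5, 2, 1, 1, 5, 8, 5, 7]
Step 2: Midrank |d_i| (ties get averaged ranks).
ranks: |1|->2, |7|->9.5, |4|->5, |8|->11.5, |5|->7, |2|->4, |1|->2, |1|->2, |5|->7, |8|->11.5, |5|->7, |7|->9.5
Step 3: Attach original signs; sum ranks with positive sign and with negative sign.
W+ = 2 + 11.5 + 7 + 2 = 22.5
W- = 9.5 + 5 + 4 + 2 + 7 + 11.5 + 7 + 9.5 = 55.5
(Check: W+ + W- = 78 should equal n(n+1)/2 = 78.)
Step 4: Test statistic W = min(W+, W-) = 22.5.
Step 5: Ties in |d|, so use the tie-corrected normal approximation.
        E[W] = n(n+1)/4 = 12*13/4 = 39.
        Tie groups: |d|=1 (t=3), |d|=5 (t=3), |d|=7 (t=2), |d|=8 (t=2); sum(t^3 - t) = 60.
        Var[W] = n(n+1)(2n+1)/24 - sum(t^3-t)/48 = 3900/24 - 60/48 = 161.25.
        z = (W - E[W]) / sqrt(Var[W]) = (22.5 - 39) / 12.6984 = -1.2994.
        Two-sided p = 2*Phi(z) = 0.193816.
Step 6: alpha = 0.1. fail to reject H0.

W+ = 22.5, W- = 55.5, W = min = 22.5, p = 0.193816, fail to reject H0.


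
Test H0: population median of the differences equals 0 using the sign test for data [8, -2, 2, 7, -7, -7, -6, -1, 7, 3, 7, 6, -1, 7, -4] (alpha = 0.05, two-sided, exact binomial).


Step 1: Discard zero differences. Original n = 15; n_eff = number of nonzero differences = 15.
Nonzero differences (with sign): +8, -2, +2, +7, -7, -7, -6, -1, +7, +3, +7, +6, -1, +7, -4
Step 2: Count signs: positive = 8, negative = 7.
Step 3: Under H0: P(positive) = 0.5, so the number of positives S ~ Bin(15, 0.5).
Step 4: Two-sided exact p-value = sum of Bin(15,0.5) probabilities at or below the observed probability = 1.000000.
Step 5: alpha = 0.05. fail to reject H0.

n_eff = 15, pos = 8, neg = 7, p = 1.000000, fail to reject H0.


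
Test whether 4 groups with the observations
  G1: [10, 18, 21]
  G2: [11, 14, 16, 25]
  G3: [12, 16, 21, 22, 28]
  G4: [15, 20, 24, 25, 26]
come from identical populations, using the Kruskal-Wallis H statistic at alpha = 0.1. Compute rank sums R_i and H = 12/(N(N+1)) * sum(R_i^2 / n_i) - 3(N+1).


Step 1: Combine all N = 17 observations and assign midranks.
sorted (value, group, rank): (10,G1,1), (11,G2,2), (12,G3,3), (14,G2,4), (15,G4,5), (16,G2,6.5), (16,G3,6.5), (18,G1,8), (20,G4,9), (21,G1,10.5), (21,G3,10.5), (22,G3,12), (24,G4,13), (25,G2,14.5), (25,G4,14.5), (26,G4,16), (28,G3,17)
Step 2: Sum ranks within each group.
R_1 = 19.5 (n_1 = 3)
R_2 = 27 (n_2 = 4)
R_3 = 49 (n_3 = 5)
R_4 = 57.5 (n_4 = 5)
Step 3: H = 12/(N(N+1)) * sum(R_i^2/n_i) - 3(N+1)
     = 12/(17*18) * (19.5^2/3 + 27^2/4 + 49^2/5 + 57.5^2/5) - 3*18
     = 0.039216 * 1450.45 - 54
     = 2.880392.
Step 4: Ties present; correction factor C = 1 - 18/(17^3 - 17) = 0.996324. Corrected H = 2.880392 / 0.996324 = 2.891021.
Step 5: Under H0, H ~ chi^2(3); p-value = 0.408735.
Step 6: alpha = 0.1. fail to reject H0.

H = 2.8910, df = 3, p = 0.408735, fail to reject H0.


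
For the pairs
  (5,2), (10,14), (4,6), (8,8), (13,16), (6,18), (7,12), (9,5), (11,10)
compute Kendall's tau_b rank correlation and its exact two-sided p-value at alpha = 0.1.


Step 1: Enumerate the 36 unordered pairs (i,j) with i<j and classify each by sign(x_j-x_i) * sign(y_j-y_i).
  (1,2):dx=+5,dy=+12->C; (1,3):dx=-1,dy=+4->D; (1,4):dx=+3,dy=+6->C; (1,5):dx=+8,dy=+14->C
  (1,6):dx=+1,dy=+16->C; (1,7):dx=+2,dy=+10->C; (1,8):dx=+4,dy=+3->C; (1,9):dx=+6,dy=+8->C
  (2,3):dx=-6,dy=-8->C; (2,4):dx=-2,dy=-6->C; (2,5):dx=+3,dy=+2->C; (2,6):dx=-4,dy=+4->D
  (2,7):dx=-3,dy=-2->C; (2,8):dx=-1,dy=-9->C; (2,9):dx=+1,dy=-4->D; (3,4):dx=+4,dy=+2->C
  (3,5):dx=+9,dy=+10->C; (3,6):dx=+2,dy=+12->C; (3,7):dx=+3,dy=+6->C; (3,8):dx=+5,dy=-1->D
  (3,9):dx=+7,dy=+4->C; (4,5):dx=+5,dy=+8->C; (4,6):dx=-2,dy=+10->D; (4,7):dx=-1,dy=+4->D
  (4,8):dx=+1,dy=-3->D; (4,9):dx=+3,dy=+2->C; (5,6):dx=-7,dy=+2->D; (5,7):dx=-6,dy=-4->C
  (5,8):dx=-4,dy=-11->C; (5,9):dx=-2,dy=-6->C; (6,7):dx=+1,dy=-6->D; (6,8):dx=+3,dy=-13->D
  (6,9):dx=+5,dy=-8->D; (7,8):dx=+2,dy=-7->D; (7,9):dx=+4,dy=-2->D; (8,9):dx=+2,dy=+5->C
Step 2: C = 23, D = 13, total pairs = 36.
Step 3: tau = (C - D)/(n(n-1)/2) = (23 - 13)/36 = 0.277778.
Step 4: Exact two-sided p-value (enumerate n! = 362880 permutations of y under H0): p = 0.358488.
Step 5: alpha = 0.1. fail to reject H0.

tau_b = 0.2778 (C=23, D=13), p = 0.358488, fail to reject H0.


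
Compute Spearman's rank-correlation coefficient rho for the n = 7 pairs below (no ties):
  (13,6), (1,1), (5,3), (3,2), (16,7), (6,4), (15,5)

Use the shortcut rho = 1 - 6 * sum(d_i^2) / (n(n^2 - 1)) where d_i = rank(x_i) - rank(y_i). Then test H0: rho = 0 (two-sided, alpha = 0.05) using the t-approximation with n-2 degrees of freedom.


Step 1: Rank x and y separately (midranks; no ties here).
rank(x): 13->5, 1->1, 5->3, 3->2, 16->7, 6->4, 15->6
rank(y): 6->6, 1->1, 3->3, 2->2, 7->7, 4->4, 5->5
Step 2: d_i = R_x(i) - R_y(i); compute d_i^2.
  (5-6)^2=1, (1-1)^2=0, (3-3)^2=0, (2-2)^2=0, (7-7)^2=0, (4-4)^2=0, (6-5)^2=1
sum(d^2) = 2.
Step 3: rho = 1 - 6*2 / (7*(7^2 - 1)) = 1 - 12/336 = 0.964286.
Step 4: Under H0, t = rho * sqrt((n-2)/(1-rho^2)) = 8.1408 ~ t(5).
Step 5: Two-sided p-value from the t-distribution with 5 df = 0.000454.
Step 6: alpha = 0.05. reject H0.

rho = 0.9643, p = 0.000454, reject H0 at alpha = 0.05.


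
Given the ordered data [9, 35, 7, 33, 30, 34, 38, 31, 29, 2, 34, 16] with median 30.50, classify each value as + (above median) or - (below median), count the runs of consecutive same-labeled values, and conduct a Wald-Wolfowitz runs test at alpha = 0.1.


Step 1: Compute median = 30.50; label A = above, B = below.
Labels in order: BABABAAABBAB  (n_A = 6, n_B = 6)
Step 2: Count runs R = 9.
Step 3: Under H0 (random ordering), E[R] = 2*n_A*n_B/(n_A+n_B) + 1 = 2*6*6/12 + 1 = 7.0000.
        Var[R] = 2*n_A*n_B*(2*n_A*n_B - n_A - n_B) / ((n_A+n_B)^2 * (n_A+n_B-1)) = 4320/1584 = 2.7273.
        SD[R] = 1.6514.
Step 4: Continuity-corrected z = (R - 0.5 - E[R]) / SD[R] = (9 - 0.5 - 7.0000) / 1.6514 = 0.9083.
Step 5: Two-sided p-value via normal approximation = 2*(1 - Phi(|z|)) = 0.363722.
Step 6: alpha = 0.1. fail to reject H0.

R = 9, z = 0.9083, p = 0.363722, fail to reject H0.


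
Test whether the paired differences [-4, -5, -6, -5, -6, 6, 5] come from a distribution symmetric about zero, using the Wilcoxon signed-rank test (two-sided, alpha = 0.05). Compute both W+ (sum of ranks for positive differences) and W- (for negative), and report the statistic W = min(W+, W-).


Step 1: Drop any zero differences (none here) and take |d_i|.
|d| = [4, 5, 6, 5, 6, 6, 5]
Step 2: Midrank |d_i| (ties get averaged ranks).
ranks: |4|->1, |5|->3, |6|->6, |5|->3, |6|->6, |6|->6, |5|->3
Step 3: Attach original signs; sum ranks with positive sign and with negative sign.
W+ = 6 + 3 = 9
W- = 1 + 3 + 6 + 3 + 6 = 19
(Check: W+ + W- = 28 should equal n(n+1)/2 = 28.)
Step 4: Test statistic W = min(W+, W-) = 9.
Step 5: Ties in |d|, so use the tie-corrected normal approximation.
        E[W] = n(n+1)/4 = 7*8/4 = 14.
        Tie groups: |d|=5 (t=3), |d|=6 (t=3); sum(t^3 - t) = 48.
        Var[W] = n(n+1)(2n+1)/24 - sum(t^3-t)/48 = 840/24 - 48/48 = 34.
        z = (W - E[W]) / sqrt(Var[W]) = (9 - 14) / 5.8310 = -0.8575.
        Two-sided p = 2*Phi(z) = 0.391173.
Step 6: alpha = 0.05. fail to reject H0.

W+ = 9, W- = 19, W = min = 9, p = 0.391173, fail to reject H0.


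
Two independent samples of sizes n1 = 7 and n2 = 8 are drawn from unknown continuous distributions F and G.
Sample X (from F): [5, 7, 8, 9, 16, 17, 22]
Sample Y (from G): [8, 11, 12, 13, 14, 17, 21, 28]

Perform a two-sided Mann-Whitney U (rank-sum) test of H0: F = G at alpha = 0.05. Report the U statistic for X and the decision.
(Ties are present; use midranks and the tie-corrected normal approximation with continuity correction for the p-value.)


Step 1: Combine and sort all 15 observations; assign midranks.
sorted (value, group): (5,X), (7,X), (8,X), (8,Y), (9,X), (11,Y), (12,Y), (13,Y), (14,Y), (16,X), (17,X), (17,Y), (21,Y), (22,X), (28,Y)
ranks: 5->1, 7->2, 8->3.5, 8->3.5, 9->5, 11->6, 12->7, 13->8, 14->9, 16->10, 17->11.5, 17->11.5, 21->13, 22->14, 28->15
Step 2: Rank sum for X: R1 = 1 + 2 + 3.5 + 5 + 10 + 11.5 + 14 = 47.
Step 3: U_X = R1 - n1(n1+1)/2 = 47 - 7*8/2 = 47 - 28 = 19.
       U_Y = n1*n2 - U_X = 56 - 19 = 37.
Step 4: Ties are present, so use the tie-corrected normal approximation (with continuity correction) for the p-value.
Step 5: p-value = 0.324405; compare to alpha = 0.05. fail to reject H0.

U_X = 19, p = 0.324405, fail to reject H0 at alpha = 0.05.


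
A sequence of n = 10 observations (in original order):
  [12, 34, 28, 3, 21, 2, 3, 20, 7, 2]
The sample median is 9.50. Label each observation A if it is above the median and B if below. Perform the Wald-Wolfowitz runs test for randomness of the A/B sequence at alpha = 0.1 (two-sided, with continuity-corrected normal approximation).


Step 1: Compute median = 9.50; label A = above, B = below.
Labels in order: AAABABBABB  (n_A = 5, n_B = 5)
Step 2: Count runs R = 6.
Step 3: Under H0 (random ordering), E[R] = 2*n_A*n_B/(n_A+n_B) + 1 = 2*5*5/10 + 1 = 6.0000.
        Var[R] = 2*n_A*n_B*(2*n_A*n_B - n_A - n_B) / ((n_A+n_B)^2 * (n_A+n_B-1)) = 2000/900 = 2.2222.
        SD[R] = 1.4907.
Step 4: R = E[R], so z = 0 with no continuity correction.
Step 5: Two-sided p-value via normal approximation = 2*(1 - Phi(|z|)) = 1.000000.
Step 6: alpha = 0.1. fail to reject H0.

R = 6, z = 0.0000, p = 1.000000, fail to reject H0.


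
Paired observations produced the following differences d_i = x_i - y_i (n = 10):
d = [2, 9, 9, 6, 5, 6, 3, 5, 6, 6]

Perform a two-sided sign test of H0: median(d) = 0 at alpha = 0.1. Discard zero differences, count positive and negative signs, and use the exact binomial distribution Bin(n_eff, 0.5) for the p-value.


Step 1: Discard zero differences. Original n = 10; n_eff = number of nonzero differences = 10.
Nonzero differences (with sign): +2, +9, +9, +6, +5, +6, +3, +5, +6, +6
Step 2: Count signs: positive = 10, negative = 0.
Step 3: Under H0: P(positive) = 0.5, so the number of positives S ~ Bin(10, 0.5).
Step 4: Two-sided exact p-value = sum of Bin(10,0.5) probabilities at or below the observed probability = 0.001953.
Step 5: alpha = 0.1. reject H0.

n_eff = 10, pos = 10, neg = 0, p = 0.001953, reject H0.


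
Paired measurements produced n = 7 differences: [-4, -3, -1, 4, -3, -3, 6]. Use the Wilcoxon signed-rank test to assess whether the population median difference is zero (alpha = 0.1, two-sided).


Step 1: Drop any zero differences (none here) and take |d_i|.
|d| = [4, 3, 1, 4, 3, 3, 6]
Step 2: Midrank |d_i| (ties get averaged ranks).
ranks: |4|->5.5, |3|->3, |1|->1, |4|->5.5, |3|->3, |3|->3, |6|->7
Step 3: Attach original signs; sum ranks with positive sign and with negative sign.
W+ = 5.5 + 7 = 12.5
W- = 5.5 + 3 + 1 + 3 + 3 = 15.5
(Check: W+ + W- = 28 should equal n(n+1)/2 = 28.)
Step 4: Test statistic W = min(W+, W-) = 12.5.
Step 5: Ties in |d|, so use the tie-corrected normal approximation.
        E[W] = n(n+1)/4 = 7*8/4 = 14.
        Tie groups: |d|=3 (t=3), |d|=4 (t=2); sum(t^3 - t) = 30.
        Var[W] = n(n+1)(2n+1)/24 - sum(t^3-t)/48 = 840/24 - 30/48 = 34.375.
        z = (W - E[W]) / sqrt(Var[W]) = (12.5 - 14) / 5.8630 = -0.2558.
        Two-sided p = 2*Phi(z) = 0.798074.
Step 6: alpha = 0.1. fail to reject H0.

W+ = 12.5, W- = 15.5, W = min = 12.5, p = 0.798074, fail to reject H0.


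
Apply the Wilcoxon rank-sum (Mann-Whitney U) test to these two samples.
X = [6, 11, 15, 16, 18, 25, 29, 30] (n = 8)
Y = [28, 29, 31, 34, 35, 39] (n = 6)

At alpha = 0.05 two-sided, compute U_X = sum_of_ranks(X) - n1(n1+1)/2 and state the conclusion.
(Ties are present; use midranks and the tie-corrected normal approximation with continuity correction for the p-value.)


Step 1: Combine and sort all 14 observations; assign midranks.
sorted (value, group): (6,X), (11,X), (15,X), (16,X), (18,X), (25,X), (28,Y), (29,X), (29,Y), (30,X), (31,Y), (34,Y), (35,Y), (39,Y)
ranks: 6->1, 11->2, 15->3, 16->4, 18->5, 25->6, 28->7, 29->8.5, 29->8.5, 30->10, 31->11, 34->12, 35->13, 39->14
Step 2: Rank sum for X: R1 = 1 + 2 + 3 + 4 + 5 + 6 + 8.5 + 10 = 39.5.
Step 3: U_X = R1 - n1(n1+1)/2 = 39.5 - 8*9/2 = 39.5 - 36 = 3.5.
       U_Y = n1*n2 - U_X = 48 - 3.5 = 44.5.
Step 4: Ties are present, so use the tie-corrected normal approximation (with continuity correction) for the p-value.
Step 5: p-value = 0.009743; compare to alpha = 0.05. reject H0.

U_X = 3.5, p = 0.009743, reject H0 at alpha = 0.05.


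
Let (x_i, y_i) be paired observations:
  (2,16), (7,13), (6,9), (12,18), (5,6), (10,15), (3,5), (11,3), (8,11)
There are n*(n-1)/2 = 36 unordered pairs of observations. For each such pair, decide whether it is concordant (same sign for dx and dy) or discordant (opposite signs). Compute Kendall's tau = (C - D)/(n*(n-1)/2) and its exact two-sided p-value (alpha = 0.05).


Step 1: Enumerate the 36 unordered pairs (i,j) with i<j and classify each by sign(x_j-x_i) * sign(y_j-y_i).
  (1,2):dx=+5,dy=-3->D; (1,3):dx=+4,dy=-7->D; (1,4):dx=+10,dy=+2->C; (1,5):dx=+3,dy=-10->D
  (1,6):dx=+8,dy=-1->D; (1,7):dx=+1,dy=-11->D; (1,8):dx=+9,dy=-13->D; (1,9):dx=+6,dy=-5->D
  (2,3):dx=-1,dy=-4->C; (2,4):dx=+5,dy=+5->C; (2,5):dx=-2,dy=-7->C; (2,6):dx=+3,dy=+2->C
  (2,7):dx=-4,dy=-8->C; (2,8):dx=+4,dy=-10->D; (2,9):dx=+1,dy=-2->D; (3,4):dx=+6,dy=+9->C
  (3,5):dx=-1,dy=-3->C; (3,6):dx=+4,dy=+6->C; (3,7):dx=-3,dy=-4->C; (3,8):dx=+5,dy=-6->D
  (3,9):dx=+2,dy=+2->C; (4,5):dx=-7,dy=-12->C; (4,6):dx=-2,dy=-3->C; (4,7):dx=-9,dy=-13->C
  (4,8):dx=-1,dy=-15->C; (4,9):dx=-4,dy=-7->C; (5,6):dx=+5,dy=+9->C; (5,7):dx=-2,dy=-1->C
  (5,8):dx=+6,dy=-3->D; (5,9):dx=+3,dy=+5->C; (6,7):dx=-7,dy=-10->C; (6,8):dx=+1,dy=-12->D
  (6,9):dx=-2,dy=-4->C; (7,8):dx=+8,dy=-2->D; (7,9):dx=+5,dy=+6->C; (8,9):dx=-3,dy=+8->D
Step 2: C = 22, D = 14, total pairs = 36.
Step 3: tau = (C - D)/(n(n-1)/2) = (22 - 14)/36 = 0.222222.
Step 4: Exact two-sided p-value (enumerate n! = 362880 permutations of y under H0): p = 0.476709.
Step 5: alpha = 0.05. fail to reject H0.

tau_b = 0.2222 (C=22, D=14), p = 0.476709, fail to reject H0.


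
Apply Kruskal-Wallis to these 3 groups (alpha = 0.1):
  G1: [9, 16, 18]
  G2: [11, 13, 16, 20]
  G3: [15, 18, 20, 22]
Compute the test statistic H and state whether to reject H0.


Step 1: Combine all N = 11 observations and assign midranks.
sorted (value, group, rank): (9,G1,1), (11,G2,2), (13,G2,3), (15,G3,4), (16,G1,5.5), (16,G2,5.5), (18,G1,7.5), (18,G3,7.5), (20,G2,9.5), (20,G3,9.5), (22,G3,11)
Step 2: Sum ranks within each group.
R_1 = 14 (n_1 = 3)
R_2 = 20 (n_2 = 4)
R_3 = 32 (n_3 = 4)
Step 3: H = 12/(N(N+1)) * sum(R_i^2/n_i) - 3(N+1)
     = 12/(11*12) * (14^2/3 + 20^2/4 + 32^2/4) - 3*12
     = 0.090909 * 421.333 - 36
     = 2.303030.
Step 4: Ties present; correction factor C = 1 - 18/(11^3 - 11) = 0.986364. Corrected H = 2.303030 / 0.986364 = 2.334869.
Step 5: Under H0, H ~ chi^2(2); p-value = 0.311164.
Step 6: alpha = 0.1. fail to reject H0.

H = 2.3349, df = 2, p = 0.311164, fail to reject H0.


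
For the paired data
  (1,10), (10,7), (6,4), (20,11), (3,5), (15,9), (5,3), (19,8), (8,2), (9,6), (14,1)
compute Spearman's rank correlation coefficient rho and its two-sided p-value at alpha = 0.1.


Step 1: Rank x and y separately (midranks; no ties here).
rank(x): 1->1, 10->7, 6->4, 20->11, 3->2, 15->9, 5->3, 19->10, 8->5, 9->6, 14->8
rank(y): 10->10, 7->7, 4->4, 11->11, 5->5, 9->9, 3->3, 8->8, 2->2, 6->6, 1->1
Step 2: d_i = R_x(i) - R_y(i); compute d_i^2.
  (1-10)^2=81, (7-7)^2=0, (4-4)^2=0, (11-11)^2=0, (2-5)^2=9, (9-9)^2=0, (3-3)^2=0, (10-8)^2=4, (5-2)^2=9, (6-6)^2=0, (8-1)^2=49
sum(d^2) = 152.
Step 3: rho = 1 - 6*152 / (11*(11^2 - 1)) = 1 - 912/1320 = 0.309091.
Step 4: Under H0, t = rho * sqrt((n-2)/(1-rho^2)) = 0.9750 ~ t(9).
Step 5: Two-sided p-value from the t-distribution with 9 df = 0.355028.
Step 6: alpha = 0.1. fail to reject H0.

rho = 0.3091, p = 0.355028, fail to reject H0 at alpha = 0.1.


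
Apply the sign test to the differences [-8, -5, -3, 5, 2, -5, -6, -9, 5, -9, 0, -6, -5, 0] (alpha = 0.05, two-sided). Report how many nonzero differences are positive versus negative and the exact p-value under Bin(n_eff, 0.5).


Step 1: Discard zero differences. Original n = 14; n_eff = number of nonzero differences = 12.
Nonzero differences (with sign): -8, -5, -3, +5, +2, -5, -6, -9, +5, -9, -6, -5
Step 2: Count signs: positive = 3, negative = 9.
Step 3: Under H0: P(positive) = 0.5, so the number of positives S ~ Bin(12, 0.5).
Step 4: Two-sided exact p-value = sum of Bin(12,0.5) probabilities at or below the observed probability = 0.145996.
Step 5: alpha = 0.05. fail to reject H0.

n_eff = 12, pos = 3, neg = 9, p = 0.145996, fail to reject H0.


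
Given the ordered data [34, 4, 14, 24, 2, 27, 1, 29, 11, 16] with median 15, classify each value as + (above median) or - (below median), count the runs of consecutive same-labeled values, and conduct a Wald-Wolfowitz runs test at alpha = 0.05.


Step 1: Compute median = 15; label A = above, B = below.
Labels in order: ABBABABABA  (n_A = 5, n_B = 5)
Step 2: Count runs R = 9.
Step 3: Under H0 (random ordering), E[R] = 2*n_A*n_B/(n_A+n_B) + 1 = 2*5*5/10 + 1 = 6.0000.
        Var[R] = 2*n_A*n_B*(2*n_A*n_B - n_A - n_B) / ((n_A+n_B)^2 * (n_A+n_B-1)) = 2000/900 = 2.2222.
        SD[R] = 1.4907.
Step 4: Continuity-corrected z = (R - 0.5 - E[R]) / SD[R] = (9 - 0.5 - 6.0000) / 1.4907 = 1.6771.
Step 5: Two-sided p-value via normal approximation = 2*(1 - Phi(|z|)) = 0.093533.
Step 6: alpha = 0.05. fail to reject H0.

R = 9, z = 1.6771, p = 0.093533, fail to reject H0.


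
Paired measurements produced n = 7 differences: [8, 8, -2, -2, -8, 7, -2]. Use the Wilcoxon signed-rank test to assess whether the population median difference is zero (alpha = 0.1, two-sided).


Step 1: Drop any zero differences (none here) and take |d_i|.
|d| = [8, 8, 2, 2, 8, 7, 2]
Step 2: Midrank |d_i| (ties get averaged ranks).
ranks: |8|->6, |8|->6, |2|->2, |2|->2, |8|->6, |7|->4, |2|->2
Step 3: Attach original signs; sum ranks with positive sign and with negative sign.
W+ = 6 + 6 + 4 = 16
W- = 2 + 2 + 6 + 2 = 12
(Check: W+ + W- = 28 should equal n(n+1)/2 = 28.)
Step 4: Test statistic W = min(W+, W-) = 12.
Step 5: Ties in |d|, so use the tie-corrected normal approximation.
        E[W] = n(n+1)/4 = 7*8/4 = 14.
        Tie groups: |d|=2 (t=3), |d|=8 (t=3); sum(t^3 - t) = 48.
        Var[W] = n(n+1)(2n+1)/24 - sum(t^3-t)/48 = 840/24 - 48/48 = 34.
        z = (W - E[W]) / sqrt(Var[W]) = (12 - 14) / 5.8310 = -0.3430.
        Two-sided p = 2*Phi(z) = 0.731601.
Step 6: alpha = 0.1. fail to reject H0.

W+ = 16, W- = 12, W = min = 12, p = 0.731601, fail to reject H0.


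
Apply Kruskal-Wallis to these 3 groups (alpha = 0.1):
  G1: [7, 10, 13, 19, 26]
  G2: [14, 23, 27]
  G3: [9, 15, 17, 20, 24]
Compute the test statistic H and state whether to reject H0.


Step 1: Combine all N = 13 observations and assign midranks.
sorted (value, group, rank): (7,G1,1), (9,G3,2), (10,G1,3), (13,G1,4), (14,G2,5), (15,G3,6), (17,G3,7), (19,G1,8), (20,G3,9), (23,G2,10), (24,G3,11), (26,G1,12), (27,G2,13)
Step 2: Sum ranks within each group.
R_1 = 28 (n_1 = 5)
R_2 = 28 (n_2 = 3)
R_3 = 35 (n_3 = 5)
Step 3: H = 12/(N(N+1)) * sum(R_i^2/n_i) - 3(N+1)
     = 12/(13*14) * (28^2/5 + 28^2/3 + 35^2/5) - 3*14
     = 0.065934 * 663.133 - 42
     = 1.723077.
Step 4: No ties, so H is used without correction.
Step 5: Under H0, H ~ chi^2(2); p-value = 0.422512.
Step 6: alpha = 0.1. fail to reject H0.

H = 1.7231, df = 2, p = 0.422512, fail to reject H0.
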